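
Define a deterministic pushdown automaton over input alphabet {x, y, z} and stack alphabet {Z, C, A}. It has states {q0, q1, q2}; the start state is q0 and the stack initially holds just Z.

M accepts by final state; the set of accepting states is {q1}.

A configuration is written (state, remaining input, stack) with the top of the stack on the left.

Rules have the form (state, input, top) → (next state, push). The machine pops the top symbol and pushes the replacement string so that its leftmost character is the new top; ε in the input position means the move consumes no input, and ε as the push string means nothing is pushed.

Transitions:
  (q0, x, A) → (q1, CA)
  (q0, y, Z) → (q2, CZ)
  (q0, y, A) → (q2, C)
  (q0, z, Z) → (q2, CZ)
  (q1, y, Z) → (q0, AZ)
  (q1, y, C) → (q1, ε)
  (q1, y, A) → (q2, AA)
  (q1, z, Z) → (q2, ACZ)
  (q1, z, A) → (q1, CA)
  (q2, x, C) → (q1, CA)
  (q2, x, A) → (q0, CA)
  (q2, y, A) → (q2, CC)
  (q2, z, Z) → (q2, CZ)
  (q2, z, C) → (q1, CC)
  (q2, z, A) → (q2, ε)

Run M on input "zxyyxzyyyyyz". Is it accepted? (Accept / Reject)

(q0, zxyyxzyyyyyz, Z)
  read z, top Z: go to q2, push CZ → (q2, xyyxzyyyyyz, CZ)
  read x, top C: go to q1, push CA → (q1, yyxzyyyyyz, CAZ)
  read y, top C: go to q1, push ε → (q1, yxzyyyyyz, AZ)
  read y, top A: go to q2, push AA → (q2, xzyyyyyz, AAZ)
  read x, top A: go to q0, push CA → (q0, zyyyyyz, CAAZ)
No transition applies at (q0, zyyyyyz, CAAZ); input not fully consumed.

Reject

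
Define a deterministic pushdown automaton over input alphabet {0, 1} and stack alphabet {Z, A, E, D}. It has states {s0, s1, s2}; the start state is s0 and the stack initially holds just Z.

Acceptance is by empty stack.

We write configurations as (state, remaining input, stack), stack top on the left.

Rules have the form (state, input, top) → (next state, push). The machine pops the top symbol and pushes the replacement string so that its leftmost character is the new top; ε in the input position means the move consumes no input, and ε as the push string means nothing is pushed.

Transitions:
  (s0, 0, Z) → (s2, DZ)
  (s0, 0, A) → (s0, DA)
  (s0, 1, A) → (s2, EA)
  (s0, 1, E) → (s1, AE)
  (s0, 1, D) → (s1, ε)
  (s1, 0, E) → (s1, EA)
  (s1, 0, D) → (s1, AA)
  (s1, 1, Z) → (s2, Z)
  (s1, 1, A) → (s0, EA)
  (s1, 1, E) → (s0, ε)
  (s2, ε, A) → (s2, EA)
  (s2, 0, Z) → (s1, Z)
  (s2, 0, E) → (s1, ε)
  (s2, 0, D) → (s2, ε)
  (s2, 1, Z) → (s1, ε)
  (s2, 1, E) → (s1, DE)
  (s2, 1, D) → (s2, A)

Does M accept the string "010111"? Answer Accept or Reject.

(s0, 010111, Z) ⊢ (s2, 10111, DZ) ⊢ (s2, 0111, AZ) ⊢ (s2, 0111, EAZ) ⊢ (s1, 111, AZ) ⊢ (s0, 11, EAZ) ⊢ (s1, 1, AEAZ) ⊢ (s0, ε, EAEAZ)
All input consumed; stack is EAEAZ, not empty, and no further ε-move applies.

Reject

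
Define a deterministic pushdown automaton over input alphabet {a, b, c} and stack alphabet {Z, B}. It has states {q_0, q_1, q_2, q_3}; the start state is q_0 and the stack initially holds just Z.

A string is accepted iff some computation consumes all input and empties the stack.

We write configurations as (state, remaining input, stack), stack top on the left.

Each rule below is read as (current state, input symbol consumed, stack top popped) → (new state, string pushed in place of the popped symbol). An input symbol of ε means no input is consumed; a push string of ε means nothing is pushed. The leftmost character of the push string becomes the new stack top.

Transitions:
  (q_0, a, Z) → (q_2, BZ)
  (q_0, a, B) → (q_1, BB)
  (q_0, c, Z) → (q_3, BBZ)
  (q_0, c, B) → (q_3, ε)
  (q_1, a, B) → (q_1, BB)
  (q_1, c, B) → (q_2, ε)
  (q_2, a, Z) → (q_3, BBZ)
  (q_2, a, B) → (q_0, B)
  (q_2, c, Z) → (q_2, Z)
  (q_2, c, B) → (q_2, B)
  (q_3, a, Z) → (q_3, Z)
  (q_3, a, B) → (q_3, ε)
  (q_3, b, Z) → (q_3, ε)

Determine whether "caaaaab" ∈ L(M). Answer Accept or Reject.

Accept

(q_0, caaaaab, Z)
  read c, top Z: go to q_3, push BBZ → (q_3, aaaaab, BBZ)
  read a, top B: go to q_3, push ε → (q_3, aaaab, BZ)
  read a, top B: go to q_3, push ε → (q_3, aaab, Z)
  read a, top Z: go to q_3, push Z → (q_3, aab, Z)
  read a, top Z: go to q_3, push Z → (q_3, ab, Z)
  read a, top Z: go to q_3, push Z → (q_3, b, Z)
  read b, top Z: go to q_3, push ε → (q_3, ε, ε)
All input consumed and the stack is empty.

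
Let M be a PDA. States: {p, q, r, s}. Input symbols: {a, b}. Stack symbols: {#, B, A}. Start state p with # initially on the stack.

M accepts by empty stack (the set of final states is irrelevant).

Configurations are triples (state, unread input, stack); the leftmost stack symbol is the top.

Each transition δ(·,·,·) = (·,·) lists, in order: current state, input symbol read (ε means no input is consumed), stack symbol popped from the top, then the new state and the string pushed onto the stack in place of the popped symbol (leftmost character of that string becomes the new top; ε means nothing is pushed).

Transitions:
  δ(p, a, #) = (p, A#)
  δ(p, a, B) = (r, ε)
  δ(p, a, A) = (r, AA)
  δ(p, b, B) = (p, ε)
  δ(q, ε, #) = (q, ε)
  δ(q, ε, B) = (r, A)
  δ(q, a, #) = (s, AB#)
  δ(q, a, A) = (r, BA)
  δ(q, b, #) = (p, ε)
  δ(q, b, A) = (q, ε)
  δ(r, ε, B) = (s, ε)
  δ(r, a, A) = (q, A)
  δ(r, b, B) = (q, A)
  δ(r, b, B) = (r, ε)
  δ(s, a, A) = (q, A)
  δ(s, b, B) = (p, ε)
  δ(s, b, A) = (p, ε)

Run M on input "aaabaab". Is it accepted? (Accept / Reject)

One accepting computation: (p, aaabaab, #) ⊢ (p, aabaab, A#) ⊢ (r, abaab, AA#) ⊢ (q, baab, AA#) ⊢ (q, aab, A#) ⊢ (r, ab, BA#) ⊢ (s, ab, A#) ⊢ (q, b, A#) ⊢ (q, ε, #) ⊢ (q, ε, ε)
All input consumed and the stack is empty.

Accept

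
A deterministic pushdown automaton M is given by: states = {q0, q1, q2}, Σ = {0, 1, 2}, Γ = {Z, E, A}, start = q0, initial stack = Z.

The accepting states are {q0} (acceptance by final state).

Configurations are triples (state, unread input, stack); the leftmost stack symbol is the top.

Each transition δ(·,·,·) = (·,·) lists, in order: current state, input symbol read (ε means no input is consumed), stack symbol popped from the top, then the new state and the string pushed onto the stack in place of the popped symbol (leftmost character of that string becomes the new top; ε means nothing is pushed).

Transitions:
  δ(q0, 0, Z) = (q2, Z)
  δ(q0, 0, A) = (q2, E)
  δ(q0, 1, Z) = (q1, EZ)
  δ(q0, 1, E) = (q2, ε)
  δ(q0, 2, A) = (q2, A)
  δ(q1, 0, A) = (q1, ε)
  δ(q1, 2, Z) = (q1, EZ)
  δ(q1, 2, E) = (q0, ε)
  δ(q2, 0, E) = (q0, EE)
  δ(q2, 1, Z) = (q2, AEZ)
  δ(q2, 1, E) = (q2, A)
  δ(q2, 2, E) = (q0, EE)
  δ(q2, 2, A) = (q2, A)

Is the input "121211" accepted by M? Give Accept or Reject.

Reject

(q0, 121211, Z) ⊢ (q1, 21211, EZ) ⊢ (q0, 1211, Z) ⊢ (q1, 211, EZ) ⊢ (q0, 11, Z) ⊢ (q1, 1, EZ)
No transition applies at (q1, 1, EZ); input not fully consumed.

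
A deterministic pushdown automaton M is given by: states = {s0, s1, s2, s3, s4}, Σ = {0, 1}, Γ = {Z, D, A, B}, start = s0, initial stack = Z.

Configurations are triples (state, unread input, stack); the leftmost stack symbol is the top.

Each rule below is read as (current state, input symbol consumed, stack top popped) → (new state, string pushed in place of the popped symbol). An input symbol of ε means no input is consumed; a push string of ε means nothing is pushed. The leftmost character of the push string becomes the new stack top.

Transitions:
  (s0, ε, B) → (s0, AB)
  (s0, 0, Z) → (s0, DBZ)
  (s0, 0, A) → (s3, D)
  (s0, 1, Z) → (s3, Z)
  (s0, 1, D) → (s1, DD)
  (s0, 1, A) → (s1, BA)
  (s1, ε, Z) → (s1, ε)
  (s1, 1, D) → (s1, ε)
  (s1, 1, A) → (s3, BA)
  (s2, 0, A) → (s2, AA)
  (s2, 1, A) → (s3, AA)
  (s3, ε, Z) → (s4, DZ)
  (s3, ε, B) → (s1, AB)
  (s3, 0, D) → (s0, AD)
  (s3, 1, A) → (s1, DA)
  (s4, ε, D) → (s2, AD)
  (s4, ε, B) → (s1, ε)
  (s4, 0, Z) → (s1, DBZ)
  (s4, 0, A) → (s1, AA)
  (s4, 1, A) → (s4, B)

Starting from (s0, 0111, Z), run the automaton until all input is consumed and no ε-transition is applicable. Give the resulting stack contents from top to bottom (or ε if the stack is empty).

BZ

(s0, 0111, Z)
  read 0, top Z: go to s0, push DBZ → (s0, 111, DBZ)
  read 1, top D: go to s1, push DD → (s1, 11, DDBZ)
  read 1, top D: go to s1, push ε → (s1, 1, DBZ)
  read 1, top D: go to s1, push ε → (s1, ε, BZ)
All input consumed in state s1 with stack BZ.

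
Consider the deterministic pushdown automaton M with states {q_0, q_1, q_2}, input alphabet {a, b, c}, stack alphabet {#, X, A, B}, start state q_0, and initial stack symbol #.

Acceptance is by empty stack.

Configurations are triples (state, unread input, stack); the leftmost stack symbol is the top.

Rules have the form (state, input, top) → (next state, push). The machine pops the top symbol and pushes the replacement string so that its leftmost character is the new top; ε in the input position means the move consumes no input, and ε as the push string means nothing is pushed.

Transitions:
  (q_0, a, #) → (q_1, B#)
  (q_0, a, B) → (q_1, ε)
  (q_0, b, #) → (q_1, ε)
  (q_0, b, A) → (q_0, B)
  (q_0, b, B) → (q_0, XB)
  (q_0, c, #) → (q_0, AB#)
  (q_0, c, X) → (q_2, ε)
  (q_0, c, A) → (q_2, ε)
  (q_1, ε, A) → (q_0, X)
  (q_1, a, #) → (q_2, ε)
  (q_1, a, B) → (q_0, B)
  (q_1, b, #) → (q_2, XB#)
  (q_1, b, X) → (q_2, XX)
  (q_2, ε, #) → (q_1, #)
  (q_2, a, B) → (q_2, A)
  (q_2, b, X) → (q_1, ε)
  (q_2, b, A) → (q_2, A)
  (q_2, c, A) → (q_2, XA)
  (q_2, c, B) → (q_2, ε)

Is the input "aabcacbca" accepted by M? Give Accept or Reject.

Accept

(q_0, aabcacbca, #)
  read a, top #: go to q_1, push B# → (q_1, abcacbca, B#)
  read a, top B: go to q_0, push B → (q_0, bcacbca, B#)
  read b, top B: go to q_0, push XB → (q_0, cacbca, XB#)
  read c, top X: go to q_2, push ε → (q_2, acbca, B#)
  read a, top B: go to q_2, push A → (q_2, cbca, A#)
  read c, top A: go to q_2, push XA → (q_2, bca, XA#)
  read b, top X: go to q_1, push ε → (q_1, ca, A#)
  ε-move, top A: go to q_0, push X → (q_0, ca, X#)
  read c, top X: go to q_2, push ε → (q_2, a, #)
  ε-move, top #: go to q_1, push # → (q_1, a, #)
  read a, top #: go to q_2, push ε → (q_2, ε, ε)
All input consumed and the stack is empty.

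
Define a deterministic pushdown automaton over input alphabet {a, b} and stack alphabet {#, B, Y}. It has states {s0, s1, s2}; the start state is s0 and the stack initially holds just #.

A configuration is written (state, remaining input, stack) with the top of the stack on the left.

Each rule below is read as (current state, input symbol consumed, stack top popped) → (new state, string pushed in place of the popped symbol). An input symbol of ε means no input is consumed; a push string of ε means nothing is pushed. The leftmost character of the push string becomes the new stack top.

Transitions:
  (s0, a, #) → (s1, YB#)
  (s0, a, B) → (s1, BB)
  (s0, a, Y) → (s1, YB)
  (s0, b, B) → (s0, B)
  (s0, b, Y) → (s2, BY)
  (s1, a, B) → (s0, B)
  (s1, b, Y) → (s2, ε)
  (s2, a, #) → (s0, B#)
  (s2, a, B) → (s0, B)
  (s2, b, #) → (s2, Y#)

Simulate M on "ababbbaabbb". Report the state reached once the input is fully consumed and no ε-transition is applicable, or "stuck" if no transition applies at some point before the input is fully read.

s0

(s0, ababbbaabbb, #)
  read a, top #: go to s1, push YB# → (s1, babbbaabbb, YB#)
  read b, top Y: go to s2, push ε → (s2, abbbaabbb, B#)
  read a, top B: go to s0, push B → (s0, bbbaabbb, B#)
  read b, top B: go to s0, push B → (s0, bbaabbb, B#)
  read b, top B: go to s0, push B → (s0, baabbb, B#)
  read b, top B: go to s0, push B → (s0, aabbb, B#)
  read a, top B: go to s1, push BB → (s1, abbb, BB#)
  read a, top B: go to s0, push B → (s0, bbb, BB#)
  read b, top B: go to s0, push B → (s0, bb, BB#)
  read b, top B: go to s0, push B → (s0, b, BB#)
  read b, top B: go to s0, push B → (s0, ε, BB#)
All input consumed; M is in state s0.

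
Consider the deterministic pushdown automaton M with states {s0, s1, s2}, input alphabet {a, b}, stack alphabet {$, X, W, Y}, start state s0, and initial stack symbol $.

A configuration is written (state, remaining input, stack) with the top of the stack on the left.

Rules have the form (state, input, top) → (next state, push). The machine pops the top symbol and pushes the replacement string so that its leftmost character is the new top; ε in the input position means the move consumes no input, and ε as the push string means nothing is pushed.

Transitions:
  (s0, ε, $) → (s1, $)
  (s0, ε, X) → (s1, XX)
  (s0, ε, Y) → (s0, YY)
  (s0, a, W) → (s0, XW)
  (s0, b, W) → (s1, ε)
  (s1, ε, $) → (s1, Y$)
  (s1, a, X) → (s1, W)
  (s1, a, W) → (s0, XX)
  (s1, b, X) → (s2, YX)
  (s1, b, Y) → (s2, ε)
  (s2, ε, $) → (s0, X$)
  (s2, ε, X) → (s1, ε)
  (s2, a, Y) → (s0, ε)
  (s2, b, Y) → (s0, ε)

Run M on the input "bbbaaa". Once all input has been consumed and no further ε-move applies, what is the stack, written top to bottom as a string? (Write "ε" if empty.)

WXXXX$

(s0, bbbaaa, $) ⊢ (s1, bbbaaa, $) ⊢ (s1, bbbaaa, Y$) ⊢ (s2, bbaaa, $) ⊢ (s0, bbaaa, X$) ⊢ (s1, bbaaa, XX$) ⊢ (s2, baaa, YXX$) ⊢ (s0, aaa, XX$) ⊢ (s1, aaa, XXX$) ⊢ (s1, aa, WXX$) ⊢ (s0, a, XXXX$) ⊢ (s1, a, XXXXX$) ⊢ (s1, ε, WXXXX$)
All input consumed in state s1 with stack WXXXX$.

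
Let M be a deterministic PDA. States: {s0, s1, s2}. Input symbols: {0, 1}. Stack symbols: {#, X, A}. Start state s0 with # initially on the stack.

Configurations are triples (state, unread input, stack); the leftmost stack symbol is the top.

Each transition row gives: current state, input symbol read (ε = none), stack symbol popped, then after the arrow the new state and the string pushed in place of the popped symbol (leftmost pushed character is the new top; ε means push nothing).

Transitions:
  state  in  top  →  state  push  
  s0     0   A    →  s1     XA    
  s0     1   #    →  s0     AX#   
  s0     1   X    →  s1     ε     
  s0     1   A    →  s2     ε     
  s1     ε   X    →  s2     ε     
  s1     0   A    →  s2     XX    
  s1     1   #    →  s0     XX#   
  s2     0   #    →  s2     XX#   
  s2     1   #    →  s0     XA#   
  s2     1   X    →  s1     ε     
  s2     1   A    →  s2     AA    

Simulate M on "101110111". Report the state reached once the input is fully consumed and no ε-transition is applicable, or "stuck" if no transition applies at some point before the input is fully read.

(s0, 101110111, #)
  read 1, top #: go to s0, push AX# → (s0, 01110111, AX#)
  read 0, top A: go to s1, push XA → (s1, 1110111, XAX#)
  ε-move, top X: go to s2, push ε → (s2, 1110111, AX#)
  read 1, top A: go to s2, push AA → (s2, 110111, AAX#)
  read 1, top A: go to s2, push AA → (s2, 10111, AAAX#)
  read 1, top A: go to s2, push AA → (s2, 0111, AAAAX#)
No transition for (s2, 0, top A); M blocks with input 0111 remaining.

stuck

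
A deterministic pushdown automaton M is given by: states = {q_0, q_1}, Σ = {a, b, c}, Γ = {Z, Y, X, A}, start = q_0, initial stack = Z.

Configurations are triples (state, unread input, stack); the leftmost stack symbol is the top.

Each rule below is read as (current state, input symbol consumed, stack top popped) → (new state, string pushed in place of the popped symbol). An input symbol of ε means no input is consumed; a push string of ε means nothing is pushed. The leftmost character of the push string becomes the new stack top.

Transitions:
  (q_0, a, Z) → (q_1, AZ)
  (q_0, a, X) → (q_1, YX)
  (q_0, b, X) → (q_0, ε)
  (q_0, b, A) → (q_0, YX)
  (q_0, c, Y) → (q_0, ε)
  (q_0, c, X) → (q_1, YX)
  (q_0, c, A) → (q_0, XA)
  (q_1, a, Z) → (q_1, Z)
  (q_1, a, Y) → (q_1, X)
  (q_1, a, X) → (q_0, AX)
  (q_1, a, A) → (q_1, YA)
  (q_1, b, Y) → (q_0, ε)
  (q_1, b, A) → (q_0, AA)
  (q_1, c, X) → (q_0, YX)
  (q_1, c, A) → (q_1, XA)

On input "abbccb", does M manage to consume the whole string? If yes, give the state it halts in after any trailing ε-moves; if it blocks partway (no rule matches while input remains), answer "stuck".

(q_0, abbccb, Z)
  read a, top Z: go to q_1, push AZ → (q_1, bbccb, AZ)
  read b, top A: go to q_0, push AA → (q_0, bccb, AAZ)
  read b, top A: go to q_0, push YX → (q_0, ccb, YXAZ)
  read c, top Y: go to q_0, push ε → (q_0, cb, XAZ)
  read c, top X: go to q_1, push YX → (q_1, b, YXAZ)
  read b, top Y: go to q_0, push ε → (q_0, ε, XAZ)
All input consumed; M is in state q_0.

q_0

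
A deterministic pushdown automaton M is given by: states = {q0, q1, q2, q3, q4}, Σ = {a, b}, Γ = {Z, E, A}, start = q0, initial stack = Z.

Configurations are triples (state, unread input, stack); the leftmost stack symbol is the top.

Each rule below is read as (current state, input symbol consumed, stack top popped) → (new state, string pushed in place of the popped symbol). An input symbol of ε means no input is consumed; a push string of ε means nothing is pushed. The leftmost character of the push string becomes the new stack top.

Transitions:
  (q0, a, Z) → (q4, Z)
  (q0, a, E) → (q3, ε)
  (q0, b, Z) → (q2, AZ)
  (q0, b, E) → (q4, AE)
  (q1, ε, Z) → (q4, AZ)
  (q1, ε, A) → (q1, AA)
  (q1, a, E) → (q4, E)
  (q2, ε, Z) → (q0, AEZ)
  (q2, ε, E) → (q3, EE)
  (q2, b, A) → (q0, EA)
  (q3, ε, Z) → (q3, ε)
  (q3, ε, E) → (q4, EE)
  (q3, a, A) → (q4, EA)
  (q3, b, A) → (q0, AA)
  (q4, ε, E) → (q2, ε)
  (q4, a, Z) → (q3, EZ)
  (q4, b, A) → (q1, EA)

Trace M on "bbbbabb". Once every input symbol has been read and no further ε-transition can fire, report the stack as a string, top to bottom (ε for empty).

AEAEAZ

(q0, bbbbabb, Z)
  read b, top Z: go to q2, push AZ → (q2, bbbabb, AZ)
  read b, top A: go to q0, push EA → (q0, bbabb, EAZ)
  read b, top E: go to q4, push AE → (q4, babb, AEAZ)
  read b, top A: go to q1, push EA → (q1, abb, EAEAZ)
  read a, top E: go to q4, push E → (q4, bb, EAEAZ)
  ε-move, top E: go to q2, push ε → (q2, bb, AEAZ)
  read b, top A: go to q0, push EA → (q0, b, EAEAZ)
  read b, top E: go to q4, push AE → (q4, ε, AEAEAZ)
All input consumed in state q4 with stack AEAEAZ.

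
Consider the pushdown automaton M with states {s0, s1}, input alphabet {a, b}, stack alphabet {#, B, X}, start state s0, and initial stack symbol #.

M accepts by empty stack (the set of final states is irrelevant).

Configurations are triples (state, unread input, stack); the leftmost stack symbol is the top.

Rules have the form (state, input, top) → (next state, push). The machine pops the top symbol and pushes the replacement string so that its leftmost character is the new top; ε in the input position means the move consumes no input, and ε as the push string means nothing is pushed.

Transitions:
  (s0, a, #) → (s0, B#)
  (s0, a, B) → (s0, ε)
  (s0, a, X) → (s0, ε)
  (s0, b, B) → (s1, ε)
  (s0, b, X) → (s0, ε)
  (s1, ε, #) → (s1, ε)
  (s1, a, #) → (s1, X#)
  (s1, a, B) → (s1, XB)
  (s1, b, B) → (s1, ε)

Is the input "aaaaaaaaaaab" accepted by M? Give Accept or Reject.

One accepting computation: (s0, aaaaaaaaaaab, #) ⊢ (s0, aaaaaaaaaab, B#) ⊢ (s0, aaaaaaaaab, #) ⊢ (s0, aaaaaaaab, B#) ⊢ (s0, aaaaaaab, #) ⊢ (s0, aaaaaab, B#) ⊢ (s0, aaaaab, #) ⊢ (s0, aaaab, B#) ⊢ (s0, aaab, #) ⊢ (s0, aab, B#) ⊢ (s0, ab, #) ⊢ (s0, b, B#) ⊢ (s1, ε, #) ⊢ (s1, ε, ε)
All input consumed and the stack is empty.

Accept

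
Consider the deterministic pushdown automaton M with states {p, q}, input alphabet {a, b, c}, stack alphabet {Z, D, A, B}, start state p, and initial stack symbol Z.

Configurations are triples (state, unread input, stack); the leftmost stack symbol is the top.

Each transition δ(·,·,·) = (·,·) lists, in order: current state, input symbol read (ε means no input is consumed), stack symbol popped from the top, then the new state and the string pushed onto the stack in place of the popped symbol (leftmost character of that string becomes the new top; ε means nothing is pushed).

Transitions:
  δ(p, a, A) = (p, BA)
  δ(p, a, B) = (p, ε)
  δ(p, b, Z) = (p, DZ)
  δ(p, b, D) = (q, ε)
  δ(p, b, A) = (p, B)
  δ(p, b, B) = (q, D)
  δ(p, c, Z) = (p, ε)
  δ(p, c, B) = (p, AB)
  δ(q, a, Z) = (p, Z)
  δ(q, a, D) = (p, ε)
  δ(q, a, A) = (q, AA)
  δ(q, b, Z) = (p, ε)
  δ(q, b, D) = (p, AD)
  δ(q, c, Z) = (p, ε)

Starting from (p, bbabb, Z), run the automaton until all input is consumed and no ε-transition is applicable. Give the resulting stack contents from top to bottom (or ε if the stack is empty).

(p, bbabb, Z) ⊢ (p, babb, DZ) ⊢ (q, abb, Z) ⊢ (p, bb, Z) ⊢ (p, b, DZ) ⊢ (q, ε, Z)
All input consumed in state q with stack Z.

Z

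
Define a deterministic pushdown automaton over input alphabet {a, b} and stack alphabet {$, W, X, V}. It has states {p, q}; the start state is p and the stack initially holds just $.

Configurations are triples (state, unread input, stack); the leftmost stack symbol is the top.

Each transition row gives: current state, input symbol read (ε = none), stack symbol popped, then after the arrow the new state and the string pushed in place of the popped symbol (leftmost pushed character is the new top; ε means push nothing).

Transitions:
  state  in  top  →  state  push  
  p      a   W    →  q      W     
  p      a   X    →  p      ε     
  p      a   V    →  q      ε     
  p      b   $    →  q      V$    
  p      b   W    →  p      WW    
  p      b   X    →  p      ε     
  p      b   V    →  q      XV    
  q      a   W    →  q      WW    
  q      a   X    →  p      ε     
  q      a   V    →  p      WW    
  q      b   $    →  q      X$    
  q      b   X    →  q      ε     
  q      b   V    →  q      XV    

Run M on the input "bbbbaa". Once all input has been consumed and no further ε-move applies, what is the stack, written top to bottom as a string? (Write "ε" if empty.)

$

(p, bbbbaa, $) ⊢ (q, bbbaa, V$) ⊢ (q, bbaa, XV$) ⊢ (q, baa, V$) ⊢ (q, aa, XV$) ⊢ (p, a, V$) ⊢ (q, ε, $)
All input consumed in state q with stack $.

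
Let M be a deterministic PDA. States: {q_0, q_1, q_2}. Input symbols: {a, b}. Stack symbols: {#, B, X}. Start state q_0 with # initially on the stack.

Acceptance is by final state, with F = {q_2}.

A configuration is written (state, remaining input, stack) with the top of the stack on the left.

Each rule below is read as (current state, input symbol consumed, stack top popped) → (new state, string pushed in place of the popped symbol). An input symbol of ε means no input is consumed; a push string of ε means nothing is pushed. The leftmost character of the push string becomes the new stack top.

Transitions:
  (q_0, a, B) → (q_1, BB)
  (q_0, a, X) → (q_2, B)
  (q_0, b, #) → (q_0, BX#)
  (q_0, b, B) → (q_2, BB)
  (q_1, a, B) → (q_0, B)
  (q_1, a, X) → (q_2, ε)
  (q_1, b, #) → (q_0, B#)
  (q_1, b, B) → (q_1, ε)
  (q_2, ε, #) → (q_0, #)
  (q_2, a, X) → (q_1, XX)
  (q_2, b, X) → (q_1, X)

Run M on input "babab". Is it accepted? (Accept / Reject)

(q_0, babab, #)
  read b, top #: go to q_0, push BX# → (q_0, abab, BX#)
  read a, top B: go to q_1, push BB → (q_1, bab, BBX#)
  read b, top B: go to q_1, push ε → (q_1, ab, BX#)
  read a, top B: go to q_0, push B → (q_0, b, BX#)
  read b, top B: go to q_2, push BB → (q_2, ε, BBX#)
All input consumed; state q_2 ∈ F.

Accept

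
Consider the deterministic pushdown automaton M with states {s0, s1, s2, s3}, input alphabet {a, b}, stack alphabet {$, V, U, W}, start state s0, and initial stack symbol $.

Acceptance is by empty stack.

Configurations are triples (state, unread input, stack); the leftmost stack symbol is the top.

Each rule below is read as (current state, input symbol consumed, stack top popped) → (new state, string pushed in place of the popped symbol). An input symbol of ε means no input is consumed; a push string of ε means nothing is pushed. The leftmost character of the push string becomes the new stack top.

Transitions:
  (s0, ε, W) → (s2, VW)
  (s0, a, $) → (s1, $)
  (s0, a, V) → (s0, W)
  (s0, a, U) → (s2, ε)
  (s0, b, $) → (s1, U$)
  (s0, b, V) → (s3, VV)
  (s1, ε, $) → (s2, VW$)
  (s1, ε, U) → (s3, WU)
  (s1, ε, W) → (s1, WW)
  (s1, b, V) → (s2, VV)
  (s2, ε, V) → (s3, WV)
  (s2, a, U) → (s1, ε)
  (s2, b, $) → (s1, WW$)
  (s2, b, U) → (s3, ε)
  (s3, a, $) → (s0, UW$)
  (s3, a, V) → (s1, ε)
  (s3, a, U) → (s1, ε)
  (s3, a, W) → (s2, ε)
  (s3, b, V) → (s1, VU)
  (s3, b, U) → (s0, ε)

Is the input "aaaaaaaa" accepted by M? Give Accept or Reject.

Reject

(s0, aaaaaaaa, $)
  read a, top $: go to s1, push $ → (s1, aaaaaaa, $)
  ε-move, top $: go to s2, push VW$ → (s2, aaaaaaa, VW$)
  ε-move, top V: go to s3, push WV → (s3, aaaaaaa, WVW$)
  read a, top W: go to s2, push ε → (s2, aaaaaa, VW$)
  ε-move, top V: go to s3, push WV → (s3, aaaaaa, WVW$)
  read a, top W: go to s2, push ε → (s2, aaaaa, VW$)
  ε-move, top V: go to s3, push WV → (s3, aaaaa, WVW$)
  read a, top W: go to s2, push ε → (s2, aaaa, VW$)
  ε-move, top V: go to s3, push WV → (s3, aaaa, WVW$)
  read a, top W: go to s2, push ε → (s2, aaa, VW$)
  ε-move, top V: go to s3, push WV → (s3, aaa, WVW$)
  read a, top W: go to s2, push ε → (s2, aa, VW$)
  ε-move, top V: go to s3, push WV → (s3, aa, WVW$)
  read a, top W: go to s2, push ε → (s2, a, VW$)
  ε-move, top V: go to s3, push WV → (s3, a, WVW$)
  read a, top W: go to s2, push ε → (s2, ε, VW$)
  ε-move, top V: go to s3, push WV → (s3, ε, WVW$)
All input consumed; stack is WVW$, not empty, and no further ε-move applies.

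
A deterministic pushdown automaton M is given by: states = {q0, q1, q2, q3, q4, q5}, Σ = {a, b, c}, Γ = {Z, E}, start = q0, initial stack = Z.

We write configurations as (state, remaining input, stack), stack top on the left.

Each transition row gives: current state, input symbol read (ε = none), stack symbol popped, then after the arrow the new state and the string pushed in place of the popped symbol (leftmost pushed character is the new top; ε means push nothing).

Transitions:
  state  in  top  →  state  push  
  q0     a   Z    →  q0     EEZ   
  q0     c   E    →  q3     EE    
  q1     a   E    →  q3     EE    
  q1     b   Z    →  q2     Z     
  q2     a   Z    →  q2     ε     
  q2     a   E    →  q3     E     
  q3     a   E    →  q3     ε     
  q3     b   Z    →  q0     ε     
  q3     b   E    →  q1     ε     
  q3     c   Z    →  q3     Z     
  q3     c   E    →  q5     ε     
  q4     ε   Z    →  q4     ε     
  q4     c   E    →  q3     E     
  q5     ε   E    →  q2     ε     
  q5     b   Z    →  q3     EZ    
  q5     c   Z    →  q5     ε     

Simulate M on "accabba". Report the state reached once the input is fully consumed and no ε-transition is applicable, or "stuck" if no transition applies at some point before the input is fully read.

q2

(q0, accabba, Z)
  read a, top Z: go to q0, push EEZ → (q0, ccabba, EEZ)
  read c, top E: go to q3, push EE → (q3, cabba, EEEZ)
  read c, top E: go to q5, push ε → (q5, abba, EEZ)
  ε-move, top E: go to q2, push ε → (q2, abba, EZ)
  read a, top E: go to q3, push E → (q3, bba, EZ)
  read b, top E: go to q1, push ε → (q1, ba, Z)
  read b, top Z: go to q2, push Z → (q2, a, Z)
  read a, top Z: go to q2, push ε → (q2, ε, ε)
All input consumed; M is in state q2.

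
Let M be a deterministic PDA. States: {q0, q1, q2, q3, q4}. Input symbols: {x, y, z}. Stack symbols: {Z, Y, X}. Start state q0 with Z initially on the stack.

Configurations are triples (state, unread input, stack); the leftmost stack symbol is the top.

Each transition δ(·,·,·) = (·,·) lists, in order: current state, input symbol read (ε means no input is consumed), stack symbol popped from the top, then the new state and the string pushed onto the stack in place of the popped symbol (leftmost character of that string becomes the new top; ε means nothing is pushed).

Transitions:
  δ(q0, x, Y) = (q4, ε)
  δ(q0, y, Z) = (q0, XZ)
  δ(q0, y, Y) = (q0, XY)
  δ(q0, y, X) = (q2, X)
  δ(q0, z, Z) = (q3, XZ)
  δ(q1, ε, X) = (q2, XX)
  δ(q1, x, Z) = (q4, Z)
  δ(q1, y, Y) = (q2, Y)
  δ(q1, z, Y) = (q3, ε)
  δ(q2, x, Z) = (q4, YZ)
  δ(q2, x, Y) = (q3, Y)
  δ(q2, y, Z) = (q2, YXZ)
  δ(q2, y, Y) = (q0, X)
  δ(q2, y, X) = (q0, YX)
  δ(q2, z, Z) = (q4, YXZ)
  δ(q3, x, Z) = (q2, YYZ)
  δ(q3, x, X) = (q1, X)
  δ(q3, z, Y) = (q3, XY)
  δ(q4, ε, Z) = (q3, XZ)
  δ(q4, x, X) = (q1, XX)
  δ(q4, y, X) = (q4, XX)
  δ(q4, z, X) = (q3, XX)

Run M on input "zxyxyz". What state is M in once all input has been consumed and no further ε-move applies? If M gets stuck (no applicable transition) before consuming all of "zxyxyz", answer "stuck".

q3

(q0, zxyxyz, Z)
  read z, top Z: go to q3, push XZ → (q3, xyxyz, XZ)
  read x, top X: go to q1, push X → (q1, yxyz, XZ)
  ε-move, top X: go to q2, push XX → (q2, yxyz, XXZ)
  read y, top X: go to q0, push YX → (q0, xyz, YXXZ)
  read x, top Y: go to q4, push ε → (q4, yz, XXZ)
  read y, top X: go to q4, push XX → (q4, z, XXXZ)
  read z, top X: go to q3, push XX → (q3, ε, XXXXZ)
All input consumed; M is in state q3.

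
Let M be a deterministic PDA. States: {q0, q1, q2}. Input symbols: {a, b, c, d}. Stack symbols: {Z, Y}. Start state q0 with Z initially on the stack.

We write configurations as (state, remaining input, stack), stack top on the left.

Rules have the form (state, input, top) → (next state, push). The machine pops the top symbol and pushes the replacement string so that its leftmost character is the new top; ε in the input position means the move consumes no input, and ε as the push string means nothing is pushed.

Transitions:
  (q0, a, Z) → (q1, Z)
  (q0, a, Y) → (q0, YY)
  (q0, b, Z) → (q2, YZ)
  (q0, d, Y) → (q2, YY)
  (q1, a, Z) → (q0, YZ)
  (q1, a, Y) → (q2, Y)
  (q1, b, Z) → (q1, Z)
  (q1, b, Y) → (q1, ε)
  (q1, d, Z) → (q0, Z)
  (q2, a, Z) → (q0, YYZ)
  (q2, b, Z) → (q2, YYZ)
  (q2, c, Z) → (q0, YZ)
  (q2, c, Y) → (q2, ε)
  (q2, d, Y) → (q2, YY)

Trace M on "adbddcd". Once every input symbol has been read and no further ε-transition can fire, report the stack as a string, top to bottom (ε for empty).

(q0, adbddcd, Z) ⊢ (q1, dbddcd, Z) ⊢ (q0, bddcd, Z) ⊢ (q2, ddcd, YZ) ⊢ (q2, dcd, YYZ) ⊢ (q2, cd, YYYZ) ⊢ (q2, d, YYZ) ⊢ (q2, ε, YYYZ)
All input consumed in state q2 with stack YYYZ.

YYYZ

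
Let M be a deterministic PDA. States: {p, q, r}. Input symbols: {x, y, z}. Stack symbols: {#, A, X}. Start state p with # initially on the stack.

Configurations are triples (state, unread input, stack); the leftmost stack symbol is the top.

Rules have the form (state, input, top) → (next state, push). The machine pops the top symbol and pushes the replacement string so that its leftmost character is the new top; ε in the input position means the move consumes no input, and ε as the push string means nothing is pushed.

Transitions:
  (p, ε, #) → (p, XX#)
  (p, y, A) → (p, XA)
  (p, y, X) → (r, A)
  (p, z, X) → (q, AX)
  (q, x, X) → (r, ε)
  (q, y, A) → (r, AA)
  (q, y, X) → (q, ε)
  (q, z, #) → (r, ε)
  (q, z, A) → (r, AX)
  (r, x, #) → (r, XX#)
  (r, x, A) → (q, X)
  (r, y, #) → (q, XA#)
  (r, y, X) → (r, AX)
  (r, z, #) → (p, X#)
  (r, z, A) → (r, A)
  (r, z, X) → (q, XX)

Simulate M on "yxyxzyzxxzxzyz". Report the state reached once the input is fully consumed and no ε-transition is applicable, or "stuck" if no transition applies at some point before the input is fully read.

stuck

(p, yxyxzyzxxzxzyz, #) ⊢ (p, yxyxzyzxxzxzyz, XX#) ⊢ (r, xyxzyzxxzxzyz, AX#) ⊢ (q, yxzyzxxzxzyz, XX#) ⊢ (q, xzyzxxzxzyz, X#) ⊢ (r, zyzxxzxzyz, #) ⊢ (p, yzxxzxzyz, X#) ⊢ (r, zxxzxzyz, A#) ⊢ (r, xxzxzyz, A#) ⊢ (q, xzxzyz, X#) ⊢ (r, zxzyz, #) ⊢ (p, xzyz, X#)
No transition for (p, x, top X); M blocks with input xzyz remaining.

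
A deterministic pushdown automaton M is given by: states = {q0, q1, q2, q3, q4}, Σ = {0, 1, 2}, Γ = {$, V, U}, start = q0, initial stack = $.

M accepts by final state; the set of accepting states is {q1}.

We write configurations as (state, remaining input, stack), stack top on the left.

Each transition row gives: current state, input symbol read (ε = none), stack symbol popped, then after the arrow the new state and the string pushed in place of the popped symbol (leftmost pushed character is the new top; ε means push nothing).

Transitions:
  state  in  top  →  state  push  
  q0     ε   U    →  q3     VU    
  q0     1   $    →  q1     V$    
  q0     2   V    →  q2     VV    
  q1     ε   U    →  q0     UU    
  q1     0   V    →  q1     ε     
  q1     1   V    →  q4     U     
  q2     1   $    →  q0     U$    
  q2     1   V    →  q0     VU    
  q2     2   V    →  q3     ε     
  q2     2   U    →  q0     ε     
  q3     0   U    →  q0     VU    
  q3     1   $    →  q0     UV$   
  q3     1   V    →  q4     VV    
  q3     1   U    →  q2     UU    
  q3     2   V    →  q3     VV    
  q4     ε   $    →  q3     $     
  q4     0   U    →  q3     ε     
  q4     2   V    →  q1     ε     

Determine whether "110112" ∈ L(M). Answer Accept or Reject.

Accept

(q0, 110112, $)
  read 1, top $: go to q1, push V$ → (q1, 10112, V$)
  read 1, top V: go to q4, push U → (q4, 0112, U$)
  read 0, top U: go to q3, push ε → (q3, 112, $)
  read 1, top $: go to q0, push UV$ → (q0, 12, UV$)
  ε-move, top U: go to q3, push VU → (q3, 12, VUV$)
  read 1, top V: go to q4, push VV → (q4, 2, VVUV$)
  read 2, top V: go to q1, push ε → (q1, ε, VUV$)
All input consumed; state q1 ∈ F.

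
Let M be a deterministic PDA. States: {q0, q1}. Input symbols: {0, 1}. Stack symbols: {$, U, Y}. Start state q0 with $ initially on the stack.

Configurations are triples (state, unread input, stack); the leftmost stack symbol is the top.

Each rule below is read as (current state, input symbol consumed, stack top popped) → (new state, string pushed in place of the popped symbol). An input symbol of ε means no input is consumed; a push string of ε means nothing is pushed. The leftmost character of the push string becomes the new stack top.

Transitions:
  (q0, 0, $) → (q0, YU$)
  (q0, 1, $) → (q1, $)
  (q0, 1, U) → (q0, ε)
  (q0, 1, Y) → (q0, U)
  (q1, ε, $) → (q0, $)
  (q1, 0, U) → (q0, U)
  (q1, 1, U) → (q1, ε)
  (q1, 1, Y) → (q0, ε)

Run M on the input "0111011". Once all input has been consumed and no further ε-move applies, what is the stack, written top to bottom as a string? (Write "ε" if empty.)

U$

(q0, 0111011, $)
  read 0, top $: go to q0, push YU$ → (q0, 111011, YU$)
  read 1, top Y: go to q0, push U → (q0, 11011, UU$)
  read 1, top U: go to q0, push ε → (q0, 1011, U$)
  read 1, top U: go to q0, push ε → (q0, 011, $)
  read 0, top $: go to q0, push YU$ → (q0, 11, YU$)
  read 1, top Y: go to q0, push U → (q0, 1, UU$)
  read 1, top U: go to q0, push ε → (q0, ε, U$)
All input consumed in state q0 with stack U$.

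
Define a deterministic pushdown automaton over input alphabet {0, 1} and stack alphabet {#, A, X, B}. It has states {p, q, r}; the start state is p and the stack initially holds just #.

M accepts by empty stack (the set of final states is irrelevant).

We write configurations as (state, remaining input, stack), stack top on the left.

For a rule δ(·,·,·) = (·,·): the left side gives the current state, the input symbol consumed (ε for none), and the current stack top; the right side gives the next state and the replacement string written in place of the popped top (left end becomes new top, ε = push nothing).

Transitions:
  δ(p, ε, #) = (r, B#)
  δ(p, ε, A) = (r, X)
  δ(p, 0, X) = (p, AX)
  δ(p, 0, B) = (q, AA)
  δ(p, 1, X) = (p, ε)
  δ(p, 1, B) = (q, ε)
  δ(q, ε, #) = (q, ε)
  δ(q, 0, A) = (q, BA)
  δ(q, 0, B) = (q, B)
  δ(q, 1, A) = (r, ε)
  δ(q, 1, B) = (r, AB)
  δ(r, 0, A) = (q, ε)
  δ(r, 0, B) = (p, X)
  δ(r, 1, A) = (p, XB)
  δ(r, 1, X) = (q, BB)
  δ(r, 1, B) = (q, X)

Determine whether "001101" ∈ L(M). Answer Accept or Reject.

(p, 001101, #)
  ε-move, top #: go to r, push B# → (r, 001101, B#)
  read 0, top B: go to p, push X → (p, 01101, X#)
  read 0, top X: go to p, push AX → (p, 1101, AX#)
  ε-move, top A: go to r, push X → (r, 1101, XX#)
  read 1, top X: go to q, push BB → (q, 101, BBX#)
  read 1, top B: go to r, push AB → (r, 01, ABBX#)
  read 0, top A: go to q, push ε → (q, 1, BBX#)
  read 1, top B: go to r, push AB → (r, ε, ABBX#)
All input consumed; stack is ABBX#, not empty, and no further ε-move applies.

Reject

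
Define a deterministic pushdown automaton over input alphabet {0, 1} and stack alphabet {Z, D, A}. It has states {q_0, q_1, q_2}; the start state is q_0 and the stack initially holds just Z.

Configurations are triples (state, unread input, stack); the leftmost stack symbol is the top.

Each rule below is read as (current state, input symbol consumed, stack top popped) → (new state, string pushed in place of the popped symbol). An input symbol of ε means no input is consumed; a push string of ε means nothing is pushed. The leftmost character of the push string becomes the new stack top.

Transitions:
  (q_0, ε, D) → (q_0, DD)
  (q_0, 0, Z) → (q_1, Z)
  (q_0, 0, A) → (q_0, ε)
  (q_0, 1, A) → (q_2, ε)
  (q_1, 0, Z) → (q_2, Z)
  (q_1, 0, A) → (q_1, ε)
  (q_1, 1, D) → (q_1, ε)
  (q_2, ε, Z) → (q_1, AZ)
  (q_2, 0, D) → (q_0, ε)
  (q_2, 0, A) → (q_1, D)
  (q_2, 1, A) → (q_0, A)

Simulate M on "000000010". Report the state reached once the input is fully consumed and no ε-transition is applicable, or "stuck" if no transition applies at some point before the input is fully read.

stuck

(q_0, 000000010, Z)
  read 0, top Z: go to q_1, push Z → (q_1, 00000010, Z)
  read 0, top Z: go to q_2, push Z → (q_2, 0000010, Z)
  ε-move, top Z: go to q_1, push AZ → (q_1, 0000010, AZ)
  read 0, top A: go to q_1, push ε → (q_1, 000010, Z)
  read 0, top Z: go to q_2, push Z → (q_2, 00010, Z)
  ε-move, top Z: go to q_1, push AZ → (q_1, 00010, AZ)
  read 0, top A: go to q_1, push ε → (q_1, 0010, Z)
  read 0, top Z: go to q_2, push Z → (q_2, 010, Z)
  ε-move, top Z: go to q_1, push AZ → (q_1, 010, AZ)
  read 0, top A: go to q_1, push ε → (q_1, 10, Z)
No transition for (q_1, 1, top Z); M blocks with input 10 remaining.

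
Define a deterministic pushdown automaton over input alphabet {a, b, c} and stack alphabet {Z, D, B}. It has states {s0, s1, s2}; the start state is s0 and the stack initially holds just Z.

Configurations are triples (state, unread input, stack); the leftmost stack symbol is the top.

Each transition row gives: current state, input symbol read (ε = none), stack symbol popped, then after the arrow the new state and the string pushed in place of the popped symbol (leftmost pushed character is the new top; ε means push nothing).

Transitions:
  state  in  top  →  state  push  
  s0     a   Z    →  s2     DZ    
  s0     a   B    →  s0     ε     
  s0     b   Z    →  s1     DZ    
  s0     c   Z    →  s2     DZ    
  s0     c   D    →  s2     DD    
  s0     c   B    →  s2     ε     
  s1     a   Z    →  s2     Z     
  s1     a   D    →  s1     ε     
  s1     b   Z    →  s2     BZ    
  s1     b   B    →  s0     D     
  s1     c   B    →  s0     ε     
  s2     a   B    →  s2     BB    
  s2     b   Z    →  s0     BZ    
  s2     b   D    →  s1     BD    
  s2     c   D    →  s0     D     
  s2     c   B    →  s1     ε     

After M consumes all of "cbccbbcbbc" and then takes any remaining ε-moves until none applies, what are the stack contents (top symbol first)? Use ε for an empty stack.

(s0, cbccbbcbbc, Z) ⊢ (s2, bccbbcbbc, DZ) ⊢ (s1, ccbbcbbc, BDZ) ⊢ (s0, cbbcbbc, DZ) ⊢ (s2, bbcbbc, DDZ) ⊢ (s1, bcbbc, BDDZ) ⊢ (s0, cbbc, DDDZ) ⊢ (s2, bbc, DDDDZ) ⊢ (s1, bc, BDDDDZ) ⊢ (s0, c, DDDDDZ) ⊢ (s2, ε, DDDDDDZ)
All input consumed in state s2 with stack DDDDDDZ.

DDDDDDZ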